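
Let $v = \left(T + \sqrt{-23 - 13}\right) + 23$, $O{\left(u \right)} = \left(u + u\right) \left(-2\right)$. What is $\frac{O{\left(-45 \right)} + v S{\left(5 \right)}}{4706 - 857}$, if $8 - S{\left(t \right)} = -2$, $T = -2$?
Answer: $\frac{130}{1283} + \frac{20 i}{1283} \approx 0.10133 + 0.015588 i$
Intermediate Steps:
$S{\left(t \right)} = 10$ ($S{\left(t \right)} = 8 - -2 = 8 + 2 = 10$)
$O{\left(u \right)} = - 4 u$ ($O{\left(u \right)} = 2 u \left(-2\right) = - 4 u$)
$v = 21 + 6 i$ ($v = \left(-2 + \sqrt{-23 - 13}\right) + 23 = \left(-2 + \sqrt{-36}\right) + 23 = \left(-2 + 6 i\right) + 23 = 21 + 6 i \approx 21.0 + 6.0 i$)
$\frac{O{\left(-45 \right)} + v S{\left(5 \right)}}{4706 - 857} = \frac{\left(-4\right) \left(-45\right) + \left(21 + 6 i\right) 10}{4706 - 857} = \frac{180 + \left(210 + 60 i\right)}{3849} = \left(390 + 60 i\right) \frac{1}{3849} = \frac{130}{1283} + \frac{20 i}{1283}$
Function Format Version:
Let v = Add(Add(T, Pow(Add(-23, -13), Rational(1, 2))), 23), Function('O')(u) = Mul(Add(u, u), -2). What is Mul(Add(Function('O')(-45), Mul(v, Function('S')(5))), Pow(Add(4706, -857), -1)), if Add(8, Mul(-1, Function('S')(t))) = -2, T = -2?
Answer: Add(Rational(130, 1283), Mul(Rational(20, 1283), I)) ≈ Add(0.10133, Mul(0.015588, I))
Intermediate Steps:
Function('S')(t) = 10 (Function('S')(t) = Add(8, Mul(-1, -2)) = Add(8, 2) = 10)
Function('O')(u) = Mul(-4, u) (Function('O')(u) = Mul(Mul(2, u), -2) = Mul(-4, u))
v = Add(21, Mul(6, I)) (v = Add(Add(-2, Pow(Add(-23, -13), Rational(1, 2))), 23) = Add(Add(-2, Pow(-36, Rational(1, 2))), 23) = Add(Add(-2, Mul(6, I)), 23) = Add(21, Mul(6, I)) ≈ Add(21.000, Mul(6.0000, I)))
Mul(Add(Function('O')(-45), Mul(v, Function('S')(5))), Pow(Add(4706, -857), -1)) = Mul(Add(Mul(-4, -45), Mul(Add(21, Mul(6, I)), 10)), Pow(Add(4706, -857), -1)) = Mul(Add(180, Add(210, Mul(60, I))), Pow(3849, -1)) = Mul(Add(390, Mul(60, I)), Rational(1, 3849)) = Add(Rational(130, 1283), Mul(Rational(20, 1283), I))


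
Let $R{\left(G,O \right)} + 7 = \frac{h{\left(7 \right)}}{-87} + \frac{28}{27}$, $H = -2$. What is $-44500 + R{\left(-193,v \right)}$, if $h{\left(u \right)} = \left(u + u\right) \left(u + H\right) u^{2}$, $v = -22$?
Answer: $- \frac{34879039}{783} \approx -44545.0$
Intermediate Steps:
$h{\left(u \right)} = 2 u^{3} \left(-2 + u\right)$ ($h{\left(u \right)} = \left(u + u\right) \left(u - 2\right) u^{2} = 2 u \left(-2 + u\right) u^{2} = 2 u^{3} \left(-2 + u\right)$)
$R{\left(G,O \right)} = - \frac{35539}{783}$ ($R{\left(G,O \right)} = -7 + \left(\frac{2 \cdot 7^{3} \left(-2 + 7\right)}{-87} + \frac{28}{27}\right) = -7 + \left(2 \cdot 343 \cdot 5 \left(- \frac{1}{87}\right) + 28 \cdot \frac{1}{27}\right) = -7 + \left(3430 \left(- \frac{1}{87}\right) + \frac{28}{27}\right) = -7 + \left(- \frac{3430}{87} + \frac{28}{27}\right) = -7 - \frac{30058}{783} = - \frac{35539}{783}$)
$-44500 + R{\left(-193,v \right)} = -44500 - \frac{35539}{783} = - \frac{34879039}{783}$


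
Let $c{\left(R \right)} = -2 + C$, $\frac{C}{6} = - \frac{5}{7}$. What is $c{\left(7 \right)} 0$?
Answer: $0$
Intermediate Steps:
$C = - \frac{30}{7}$ ($C = 6 \left(- \frac{5}{7}\right) = - \frac{30}{7} \approx -4.2857$)
$c{\left(R \right)} = - \frac{44}{7}$ ($c{\left(R \right)} = -2 - \frac{30}{7} = - \frac{44}{7}$)
$c{\left(7 \right)} 0 = \left(- \frac{44}{7}\right) 0 = 0$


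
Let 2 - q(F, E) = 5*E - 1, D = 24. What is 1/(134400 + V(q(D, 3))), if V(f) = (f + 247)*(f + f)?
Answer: 1/128760 ≈ 7.7664e-6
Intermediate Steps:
q(F, E) = 3 - 5*E (q(F, E) = 2 - (5*E - 1) = 2 - (-1 + 5*E) = 2 + (1 - 5*E) = 3 - 5*E)
V(f) = 2*f*(247 + f) (V(f) = (247 + f)*(2*f) = 2*f*(247 + f))
1/(134400 + V(q(D, 3))) = 1/(134400 + 2*(3 - 5*3)*(247 + (3 - 5*3))) = 1/(134400 + 2*(3 - 15)*(247 + (3 - 15))) = 1/(134400 + 2*(-12)*(247 - 12)) = 1/(134400 + 2*(-12)*235) = 1/(134400 - 5640) = 1/128760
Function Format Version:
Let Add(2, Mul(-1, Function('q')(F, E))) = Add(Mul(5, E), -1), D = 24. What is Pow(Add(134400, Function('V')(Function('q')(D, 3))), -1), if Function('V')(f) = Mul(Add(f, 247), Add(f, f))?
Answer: Rational(1, 128760) ≈ 7.7664e-6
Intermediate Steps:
Function('q')(F, E) = Add(3, Mul(-5, E)) (Function('q')(F, E) = Add(2, Mul(-1, Add(Mul(5, E), -1))) = Add(2, Mul(-1, Add(-1, Mul(5, E)))) = Add(2, Add(1, Mul(-5, E))) = Add(3, Mul(-5, E)))
Function('V')(f) = Mul(2, f, Add(247, f)) (Function('V')(f) = Mul(Add(247, f), Mul(2, f)) = Mul(2, f, Add(247, f)))
Pow(Add(134400, Function('V')(Function('q')(D, 3))), -1) = Pow(Add(134400, Mul(2, Add(3, Mul(-5, 3)), Add(247, Add(3, Mul(-5, 3))))), -1) = Pow(Add(134400, Mul(2, Add(3, -15), Add(247, Add(3, -15)))), -1) = Pow(Add(134400, Mul(2, -12, Add(247, -12))), -1) = Pow(Add(134400, Mul(2, -12, 235)), -1) = Pow(Add(134400, -5640), -1) = Pow(128760, -1) = Rational(1, 128760)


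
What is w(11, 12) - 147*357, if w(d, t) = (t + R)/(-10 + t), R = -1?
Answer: -104947/2 ≈ -52474.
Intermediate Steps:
w(d, t) = (-1 + t)/(-10 + t) (w(d, t) = (t - 1)/(-10 + t) = (-1 + t)/(-10 + t))
w(11, 12) - 147*357 = (-1 + 12)/(-10 + 12) - 147*357 = 11/2 - 52479 = -104947/2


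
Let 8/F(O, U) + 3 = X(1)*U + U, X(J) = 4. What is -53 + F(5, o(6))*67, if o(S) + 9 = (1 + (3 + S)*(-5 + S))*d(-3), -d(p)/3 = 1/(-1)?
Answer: -2435/51 ≈ -47.745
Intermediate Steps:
d(p) = 3 (d(p) = -3/(-1) = -3*(-1) = 3)
o(S) = -6 + 3*(-5 + S)*(3 + S) (o(S) = -9 + (1 + (3 + S)*(-5 + S))*3 = -9 + (1 + (-5 + S)*(3 + S))*3 = -9 + (3 + 3*(-5 + S)*(3 + S)) = -6 + 3*(-5 + S)*(3 + S))
F(O, U) = 8/(-3 + 5*U) (F(O, U) = 8/(-3 + (4*U + U)) = 8/(-3 + 5*U))
-53 + F(5, o(6))*67 = -53 + (8/(-3 + 5*(-51 - 6*6 + 3*6²)))*67 = -53 + (8/(-3 + 5*(-51 - 36 + 3*36)))*67 = -53 + (8/(-3 + 5*(-51 - 36 + 108)))*67 = -53 + (8/(-3 + 5*21))*67 = -53 + (8/(-3 + 105))*67 = -53 + (8/102)*67 = -53 + (8*(1/102))*67 = -53 + (4/51)*67 = -53 + 268/51 = -2435/51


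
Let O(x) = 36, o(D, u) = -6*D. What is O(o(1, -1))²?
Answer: 1296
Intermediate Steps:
O(o(1, -1))² = 36² = 1296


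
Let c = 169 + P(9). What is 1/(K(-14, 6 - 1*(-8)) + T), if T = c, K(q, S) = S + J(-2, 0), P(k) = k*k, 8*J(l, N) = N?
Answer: 1/264 ≈ 0.0037879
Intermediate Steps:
J(l, N) = N/8
P(k) = k**2
K(q, S) = S (K(q, S) = S + (1/8)*0 = S + 0 = S)
c = 250 (c = 169 + 9**2 = 169 + 81 = 250)
T = 250
1/(K(-14, 6 - 1*(-8)) + T) = 1/((6 - 1*(-8)) + 250) = 1/((6 + 8) + 250) = 1/(14 + 250) = 1/264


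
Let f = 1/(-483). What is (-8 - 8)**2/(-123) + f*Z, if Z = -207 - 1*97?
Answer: -9584/6601 ≈ -1.4519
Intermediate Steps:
f = -1/483 ≈ -0.0020704
Z = -304 (Z = -207 - 97 = -304)
(-8 - 8)**2/(-123) + f*Z = (-8 - 8)**2/(-123) - 1/483*(-304) = (-16)**2*(-1/123) + 304/483 = 256*(-1/123) + 304/483 = -256/123 + 304/483 = -9584/6601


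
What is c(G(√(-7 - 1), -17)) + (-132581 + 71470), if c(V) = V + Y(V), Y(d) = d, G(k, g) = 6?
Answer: -61099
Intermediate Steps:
c(V) = 2*V (c(V) = V + V = 2*V)
c(G(√(-7 - 1), -17)) + (-132581 + 71470) = 2*6 + (-132581 + 71470) = 12 - 61111 = -61099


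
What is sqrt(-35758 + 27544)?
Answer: 37*I*sqrt(6) ≈ 90.631*I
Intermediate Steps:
sqrt(-35758 + 27544) = sqrt(-8214) = 37*I*sqrt(6)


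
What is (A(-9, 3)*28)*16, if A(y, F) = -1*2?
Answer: -896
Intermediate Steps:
A(y, F) = -2
(A(-9, 3)*28)*16 = -2*28*16 = -56*16 = -896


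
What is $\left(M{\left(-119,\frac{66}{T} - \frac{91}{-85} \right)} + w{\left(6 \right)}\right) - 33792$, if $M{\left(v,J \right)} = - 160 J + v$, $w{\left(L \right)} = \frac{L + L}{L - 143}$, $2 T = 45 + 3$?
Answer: $- \frac{80402627}{2329} \approx -34522.0$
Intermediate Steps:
$T = 24$ ($T = \frac{45 + 3}{2} = \frac{1}{2} \cdot 48 = 24$)
$w{\left(L \right)} = \frac{2 L}{-143 + L}$
$M{\left(v,J \right)} = v - 160 J$
$\left(M{\left(-119,\frac{66}{T} - \frac{91}{-85} \right)} + w{\left(6 \right)}\right) - 33792 = \left(\left(-119 - 160 \left(\frac{66}{24} - \frac{91}{-85}\right)\right) + 2 \cdot 6 \frac{1}{-143 + 6}\right) - 33792 = \left(\left(-119 - 160 \left(66 \cdot \frac{1}{24} - - \frac{91}{85}\right)\right) + 2 \cdot 6 \frac{1}{-137}\right) - 33792 = \left(\left(-119 - 160 \left(\frac{11}{4} + \frac{91}{85}\right)\right) + 2 \cdot 6 \left(- \frac{1}{137}\right)\right) - 33792 = \left(\left(-119 - \frac{10392}{17}\right) - \frac{12}{137}\right) - 33792 = \left(- \frac{12415}{17} - \frac{12}{137}\right) - 33792 = - \frac{1701059}{2329} - 33792 = - \frac{80402627}{2329}$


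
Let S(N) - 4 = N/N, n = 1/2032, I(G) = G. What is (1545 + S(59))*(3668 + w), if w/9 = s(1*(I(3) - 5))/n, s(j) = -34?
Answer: -958092200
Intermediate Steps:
n = 1/2032 ≈ 0.00049213
w = -621792 (w = 9*(-34/1/2032) = 9*(-34*2032) = 9*(-69088) = -621792)
S(N) = 5 (S(N) = 4 + N/N = 4 + 1 = 5)
(1545 + S(59))*(3668 + w) = (1545 + 5)*(3668 - 621792) = 1550*(-618124) = -958092200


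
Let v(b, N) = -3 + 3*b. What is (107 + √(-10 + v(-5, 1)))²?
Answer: 11421 + 428*I*√7 ≈ 11421.0 + 1132.4*I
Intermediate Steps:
(107 + √(-10 + v(-5, 1)))² = (107 + √(-10 + (-3 + 3*(-5))))² = (107 + √(-10 + (-3 - 15)))² = (107 + √(-10 - 18))² = (107 + √(-28))² = (107 + 2*I*√7)²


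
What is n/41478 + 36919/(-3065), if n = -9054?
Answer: -259846132/21188345 ≈ -12.264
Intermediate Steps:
n/41478 + 36919/(-3065) = -9054/41478 + 36919/(-3065) = -9054*1/41478 + 36919*(-1/3065) = -1509/6913 - 36919/3065 = -259846132/21188345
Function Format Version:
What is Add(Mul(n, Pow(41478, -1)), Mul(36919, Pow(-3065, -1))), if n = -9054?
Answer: Rational(-259846132, 21188345) ≈ -12.264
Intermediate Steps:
Add(Mul(n, Pow(41478, -1)), Mul(36919, Pow(-3065, -1))) = Add(Mul(-9054, Pow(41478, -1)), Mul(36919, Pow(-3065, -1))) = Add(Mul(-9054, Rational(1, 41478)), Mul(36919, Rational(-1, 3065))) = Add(Rational(-1509, 6913), Rational(-36919, 3065)) = Rational(-259846132, 21188345)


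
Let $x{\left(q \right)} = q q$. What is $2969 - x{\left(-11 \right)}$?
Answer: $2848$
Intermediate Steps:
$x{\left(q \right)} = q^{2}$
$2969 - x{\left(-11 \right)} = 2969 - \left(-11\right)^{2} = 2969 - 121 = 2848$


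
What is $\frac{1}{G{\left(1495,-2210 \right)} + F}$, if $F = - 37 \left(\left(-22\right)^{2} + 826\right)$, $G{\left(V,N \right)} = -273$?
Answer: $- \frac{1}{48743} \approx -2.0516 \cdot 10^{-5}$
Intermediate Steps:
$F = -48470$ ($F = - 37 \left(484 + 826\right) = \left(-37\right) 1310 = -48470$)
$\frac{1}{G{\left(1495,-2210 \right)} + F} = \frac{1}{-273 - 48470} = \frac{1}{-48743} = - \frac{1}{48743}$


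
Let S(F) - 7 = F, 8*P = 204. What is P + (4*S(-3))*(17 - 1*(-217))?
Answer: 7539/2 ≈ 3769.5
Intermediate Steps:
P = 51/2 (P = (1/8)*204 = 51/2 ≈ 25.500)
S(F) = 7 + F
P + (4*S(-3))*(17 - 1*(-217)) = 51/2 + (4*(7 - 3))*(17 - 1*(-217)) = 51/2 + (4*4)*(17 + 217) = 51/2 + 16*234 = 51/2 + 3744 = 7539/2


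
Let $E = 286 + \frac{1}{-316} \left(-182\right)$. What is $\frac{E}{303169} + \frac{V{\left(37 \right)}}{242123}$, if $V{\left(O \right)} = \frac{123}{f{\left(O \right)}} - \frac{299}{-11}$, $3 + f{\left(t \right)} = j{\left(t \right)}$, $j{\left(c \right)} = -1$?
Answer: $\frac{237427715867}{255152956747612} \approx 0.00093053$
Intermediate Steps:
$f{\left(t \right)} = -4$ ($f{\left(t \right)} = -3 - 1 = -4$)
$E = \frac{45279}{158}$ ($E = 286 - - \frac{91}{158} = 286 + \frac{91}{158} = \frac{45279}{158} \approx 286.58$)
$V{\left(O \right)} = - \frac{157}{44}$ ($V{\left(O \right)} = \frac{123}{-4} - \frac{299}{-11} = 123 \left(- \frac{1}{4}\right) - - \frac{299}{11} = - \frac{123}{4} + \frac{299}{11} = - \frac{157}{44}$)
$\frac{E}{303169} + \frac{V{\left(37 \right)}}{242123} = \frac{45279}{158 \cdot 303169} - \frac{157}{44 \cdot 242123} = \frac{45279}{158} \cdot \frac{1}{303169} - \frac{157}{10653412} = \frac{45279}{47900702} - \frac{157}{10653412} = \frac{237427715867}{255152956747612}$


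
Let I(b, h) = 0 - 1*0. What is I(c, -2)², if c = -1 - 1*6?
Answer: 0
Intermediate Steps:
c = -7 (c = -1 - 6 = -7)
I(b, h) = 0 (I(b, h) = 0 + 0 = 0)
I(c, -2)² = 0² = 0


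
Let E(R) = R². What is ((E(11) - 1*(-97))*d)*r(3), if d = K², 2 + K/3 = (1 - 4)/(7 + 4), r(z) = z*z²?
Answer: 33108750/121 ≈ 2.7363e+5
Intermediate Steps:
r(z) = z³
K = -75/11 (K = -6 + 3*((1 - 4)/(7 + 4)) = -6 + 3*(-3/11) = -6 - 9/11 = -75/11 ≈ -6.8182)
d = 5625/121 (d = (-75/11)² = 5625/121 ≈ 46.488)
((E(11) - 1*(-97))*d)*r(3) = ((11² - 1*(-97))*(5625/121))*3³ = ((121 + 97)*(5625/121))*27 = (218*(5625/121))*27 = (1226250/121)*27 = 33108750/121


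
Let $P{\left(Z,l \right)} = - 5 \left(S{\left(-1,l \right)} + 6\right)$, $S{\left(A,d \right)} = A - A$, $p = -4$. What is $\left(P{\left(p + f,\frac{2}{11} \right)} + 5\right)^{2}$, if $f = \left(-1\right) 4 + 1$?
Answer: $625$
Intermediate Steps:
$f = -3$ ($f = -4 + 1 = -3$)
$S{\left(A,d \right)} = 0$
$P{\left(Z,l \right)} = -30$ ($P{\left(Z,l \right)} = - 5 \left(0 + 6\right) = \left(-5\right) 6 = -30$)
$\left(P{\left(p + f,\frac{2}{11} \right)} + 5\right)^{2} = \left(-30 + 5\right)^{2} = \left(-25\right)^{2} = 625$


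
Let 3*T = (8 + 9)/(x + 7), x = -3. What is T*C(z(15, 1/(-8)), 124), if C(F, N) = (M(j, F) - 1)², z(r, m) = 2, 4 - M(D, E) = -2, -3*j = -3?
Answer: 425/12 ≈ 35.417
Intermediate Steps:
j = 1 (j = -⅓*(-3) = 1)
M(D, E) = 6 (M(D, E) = 4 - 1*(-2) = 4 + 2 = 6)
C(F, N) = 25 (C(F, N) = (6 - 1)² = 5² = 25)
T = 17/12 (T = ((8 + 9)/(-3 + 7))/3 = (17/4)/3 = (17*(¼))/3 = (⅓)*(17/4) = 17/12 ≈ 1.4167)
T*C(z(15, 1/(-8)), 124) = (17/12)*25 = 425/12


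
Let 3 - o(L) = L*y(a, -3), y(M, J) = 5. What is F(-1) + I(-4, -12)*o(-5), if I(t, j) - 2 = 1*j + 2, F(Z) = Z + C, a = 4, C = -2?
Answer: -227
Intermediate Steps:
F(Z) = -2 + Z (F(Z) = Z - 2 = -2 + Z)
I(t, j) = 4 + j (I(t, j) = 2 + (1*j + 2) = 2 + (j + 2) = 2 + (2 + j) = 4 + j)
o(L) = 3 - 5*L (o(L) = 3 - L*5 = 3 - 5*L)
F(-1) + I(-4, -12)*o(-5) = (-2 - 1) + (4 - 12)*(3 - 5*(-5)) = -3 - 8*(3 + 25) = -3 - 8*28 = -3 - 224 = -227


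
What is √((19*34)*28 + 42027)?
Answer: √60115 ≈ 245.18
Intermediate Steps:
√((19*34)*28 + 42027) = √(646*28 + 42027) = √(18088 + 42027) = √60115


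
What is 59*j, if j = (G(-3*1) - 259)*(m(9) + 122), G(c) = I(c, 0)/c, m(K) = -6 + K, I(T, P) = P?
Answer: -1910125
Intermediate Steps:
G(c) = 0 (G(c) = 0/c = 0)
j = -32375 (j = (0 - 259)*((-6 + 9) + 122) = -259*(3 + 122) = -259*125 = -32375)
59*j = 59*(-32375) = -1910125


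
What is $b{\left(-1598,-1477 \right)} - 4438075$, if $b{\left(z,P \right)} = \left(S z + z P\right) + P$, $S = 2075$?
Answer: $-5395156$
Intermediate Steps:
$b{\left(z,P \right)} = P + 2075 z + P z$ ($b{\left(z,P \right)} = \left(2075 z + z P\right) + P = \left(2075 z + P z\right) + P = P + 2075 z + P z$)
$b{\left(-1598,-1477 \right)} - 4438075 = \left(-1477 + 2075 \left(-1598\right) - -2360246\right) - 4438075 = \left(-1477 - 3315850 + 2360246\right) - 4438075 = -957081 - 4438075 = -5395156$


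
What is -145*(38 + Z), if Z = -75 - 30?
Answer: 9715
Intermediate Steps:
Z = -105
-145*(38 + Z) = -145*(38 - 105) = -145*(-67) = 9715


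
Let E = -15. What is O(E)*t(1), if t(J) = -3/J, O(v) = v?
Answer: 45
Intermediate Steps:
O(E)*t(1) = -(-45)/1 = -(-45) = -15*(-3) = 45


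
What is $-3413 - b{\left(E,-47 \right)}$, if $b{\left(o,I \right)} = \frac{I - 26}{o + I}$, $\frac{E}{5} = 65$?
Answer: $- \frac{948741}{278} \approx -3412.7$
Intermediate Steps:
$E = 325$ ($E = 5 \cdot 65 = 325$)
$b{\left(o,I \right)} = \frac{-26 + I}{I + o}$
$-3413 - b{\left(E,-47 \right)} = -3413 - \frac{-26 - 47}{-47 + 325} = -3413 - \frac{1}{278} \left(-73\right) = -3413 - - \frac{73}{278} = -3413 + \frac{73}{278} = - \frac{948741}{278}$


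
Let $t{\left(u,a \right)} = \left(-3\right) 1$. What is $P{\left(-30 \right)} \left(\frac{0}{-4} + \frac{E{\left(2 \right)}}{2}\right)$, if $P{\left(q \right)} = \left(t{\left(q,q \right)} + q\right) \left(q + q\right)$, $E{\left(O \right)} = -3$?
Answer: $-2970$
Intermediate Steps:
$t{\left(u,a \right)} = -3$
$P{\left(q \right)} = 2 q \left(-3 + q\right)$ ($P{\left(q \right)} = \left(-3 + q\right) \left(q + q\right) = \left(-3 + q\right) 2 q = 2 q \left(-3 + q\right)$)
$P{\left(-30 \right)} \left(\frac{0}{-4} + \frac{E{\left(2 \right)}}{2}\right) = 2 \left(-30\right) \left(-3 - 30\right) \left(\frac{0}{-4} - \frac{3}{2}\right) = 2 \left(-30\right) \left(-33\right) \left(0 \left(- \frac{1}{4}\right) - \frac{3}{2}\right) = 1980 \left(0 - \frac{3}{2}\right) = 1980 \left(- \frac{3}{2}\right) = -2970$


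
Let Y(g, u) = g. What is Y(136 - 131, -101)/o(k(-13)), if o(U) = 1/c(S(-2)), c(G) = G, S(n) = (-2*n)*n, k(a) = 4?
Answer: -40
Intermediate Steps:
S(n) = -2*n**2
o(U) = -1/8 (o(U) = 1/(-2*(-2)**2) = 1/(-2*4) = 1/(-8) = -1/8)
Y(136 - 131, -101)/o(k(-13)) = (136 - 131)/(-1/8) = 5*(-8) = -40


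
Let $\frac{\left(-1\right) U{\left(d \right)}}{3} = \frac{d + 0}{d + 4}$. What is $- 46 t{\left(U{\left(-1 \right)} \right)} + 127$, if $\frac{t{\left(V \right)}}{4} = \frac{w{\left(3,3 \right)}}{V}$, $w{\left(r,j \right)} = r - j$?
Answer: $127$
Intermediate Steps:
$U{\left(d \right)} = - \frac{3 d}{4 + d}$ ($U{\left(d \right)} = - 3 \frac{d + 0}{d + 4} = - 3 \frac{d}{4 + d} = - \frac{3 d}{4 + d}$)
$t{\left(V \right)} = 0$ ($t{\left(V \right)} = 4 \frac{3 - 3}{V} = 4 \frac{0}{V} = 4 \cdot 0 = 0$)
$- 46 t{\left(U{\left(-1 \right)} \right)} + 127 = \left(-46\right) 0 + 127 = 0 + 127 = 127$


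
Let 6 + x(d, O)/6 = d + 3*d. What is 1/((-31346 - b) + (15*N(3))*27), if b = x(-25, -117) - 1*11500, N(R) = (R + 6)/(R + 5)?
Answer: -8/150035 ≈ -5.3321e-5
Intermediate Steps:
x(d, O) = -36 + 24*d (x(d, O) = -36 + 6*(d + 3*d) = -36 + 6*(4*d) = -36 + 24*d)
N(R) = (6 + R)/(5 + R)
b = -12136 (b = (-36 + 24*(-25)) - 1*11500 = (-36 - 600) - 11500 = -636 - 11500 = -12136)
1/((-31346 - b) + (15*N(3))*27) = 1/((-31346 - 1*(-12136)) + (15*((6 + 3)/(5 + 3)))*27) = 1/((-31346 + 12136) + (15*(9/8))*27) = 1/(-19210 + (15*((1/8)*9))*27) = 1/(-19210 + (15*(9/8))*27) = 1/(-19210 + (135/8)*27) = 1/(-19210 + 3645/8) = 1/(-150035/8) = -8/150035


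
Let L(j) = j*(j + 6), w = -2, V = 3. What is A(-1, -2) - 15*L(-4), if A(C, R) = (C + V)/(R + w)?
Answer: 239/2 ≈ 119.50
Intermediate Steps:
L(j) = j*(6 + j)
A(C, R) = (3 + C)/(-2 + R) (A(C, R) = (C + 3)/(R - 2) = (3 + C)/(-2 + R))
A(-1, -2) - 15*L(-4) = (3 - 1)/(-2 - 2) - (-60)*(6 - 4) = 2/(-4) - (-60)*2 = -1/4*2 - 15*(-8) = -1/2 + 120 = 239/2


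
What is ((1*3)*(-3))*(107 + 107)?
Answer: -1926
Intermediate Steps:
((1*3)*(-3))*(107 + 107) = (3*(-3))*214 = -9*214 = -1926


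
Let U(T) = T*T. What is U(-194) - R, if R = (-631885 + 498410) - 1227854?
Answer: 1398965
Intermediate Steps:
U(T) = T**2
R = -1361329 (R = -133475 - 1227854 = -1361329)
U(-194) - R = (-194)**2 - 1*(-1361329) = 37636 + 1361329 = 1398965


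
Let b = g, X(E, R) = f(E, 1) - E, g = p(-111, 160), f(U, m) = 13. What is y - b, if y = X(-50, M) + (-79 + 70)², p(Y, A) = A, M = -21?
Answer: -16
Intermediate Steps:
g = 160
X(E, R) = 13 - E
b = 160
y = 144 (y = (13 - 1*(-50)) + (-79 + 70)² = (13 + 50) + (-9)² = 63 + 81 = 144)
y - b = 144 - 1*160 = 144 - 160 = -16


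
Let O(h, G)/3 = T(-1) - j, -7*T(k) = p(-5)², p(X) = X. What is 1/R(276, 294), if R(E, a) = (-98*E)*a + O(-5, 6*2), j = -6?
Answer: -7/55664733 ≈ -1.2575e-7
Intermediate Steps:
T(k) = -25/7 (T(k) = -⅐*(-5)² = -⅐*25 = -25/7)
O(h, G) = 51/7 (O(h, G) = 3*(-25/7 - 1*(-6)) = 3*(-25/7 + 6) = 3*(17/7) = 51/7)
R(E, a) = 51/7 - 98*E*a (R(E, a) = (-98*E)*a + 51/7 = -98*E*a + 51/7 = 51/7 - 98*E*a)
1/R(276, 294) = 1/(51/7 - 98*276*294) = 1/(51/7 - 7952112) = 1/(-55664733/7) = -7/55664733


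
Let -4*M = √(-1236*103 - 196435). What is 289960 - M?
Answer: 289960 + 7*I*√6607/4 ≈ 2.8996e+5 + 142.25*I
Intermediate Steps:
M = -7*I*√6607/4 (M = -√(-1236*103 - 196435)/4 = -√(-127308 - 196435)/4 = -7*I*√6607/4 ≈ -142.25*I)
289960 - M = 289960 - (-7)*I*√6607/4 = 289960 + 7*I*√6607/4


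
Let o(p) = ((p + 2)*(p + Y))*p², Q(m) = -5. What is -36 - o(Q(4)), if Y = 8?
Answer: 189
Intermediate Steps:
o(p) = p²*(2 + p)*(8 + p) (o(p) = ((p + 2)*(p + 8))*p² = ((2 + p)*(8 + p))*p² = p²*(2 + p)*(8 + p))
-36 - o(Q(4)) = -36 - (-5)²*(16 + (-5)² + 10*(-5)) = -36 - 25*(16 + 25 - 50) = -36 - 25*(-9) = -36 - 1*(-225) = -36 + 225 = 189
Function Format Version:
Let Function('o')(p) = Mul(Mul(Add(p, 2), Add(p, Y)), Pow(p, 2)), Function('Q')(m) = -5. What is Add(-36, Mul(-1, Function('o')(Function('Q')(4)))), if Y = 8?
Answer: 189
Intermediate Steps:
Function('o')(p) = Mul(Pow(p, 2), Add(2, p), Add(8, p)) (Function('o')(p) = Mul(Mul(Add(p, 2), Add(p, 8)), Pow(p, 2)) = Mul(Mul(Add(2, p), Add(8, p)), Pow(p, 2)) = Mul(Pow(p, 2), Add(2, p), Add(8, p)))
Add(-36, Mul(-1, Function('o')(Function('Q')(4)))) = Add(-36, Mul(-1, Mul(Pow(-5, 2), Add(16, Pow(-5, 2), Mul(10, -5))))) = Add(-36, Mul(-1, Mul(25, Add(16, 25, -50)))) = Add(-36, Mul(-1, Mul(25, -9))) = Add(-36, Mul(-1, -225)) = Add(-36, 225) = 189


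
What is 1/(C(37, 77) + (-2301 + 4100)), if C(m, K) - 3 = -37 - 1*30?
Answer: 1/1735 ≈ 0.00057637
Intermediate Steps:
C(m, K) = -64 (C(m, K) = 3 + (-37 - 1*30) = 3 + (-37 - 30) = 3 - 67 = -64)
1/(C(37, 77) + (-2301 + 4100)) = 1/(-64 + (-2301 + 4100)) = 1/(-64 + 1799) = 1/1735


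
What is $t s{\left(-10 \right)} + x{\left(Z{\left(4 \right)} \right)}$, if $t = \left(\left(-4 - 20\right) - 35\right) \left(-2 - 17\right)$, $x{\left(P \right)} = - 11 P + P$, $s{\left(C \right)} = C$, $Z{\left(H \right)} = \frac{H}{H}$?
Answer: $-11220$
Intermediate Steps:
$Z{\left(H \right)} = 1$
$x{\left(P \right)} = - 10 P$
$t = 1121$ ($t = \left(-24 - 35\right) \left(-19\right) = \left(-59\right) \left(-19\right) = 1121$)
$t s{\left(-10 \right)} + x{\left(Z{\left(4 \right)} \right)} = 1121 \left(-10\right) - 10 = -11210 - 10 = -11220$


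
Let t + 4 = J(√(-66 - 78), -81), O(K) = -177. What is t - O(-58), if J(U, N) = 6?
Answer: 179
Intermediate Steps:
t = 2 (t = -4 + 6 = 2)
t - O(-58) = 2 - 1*(-177) = 2 + 177 = 179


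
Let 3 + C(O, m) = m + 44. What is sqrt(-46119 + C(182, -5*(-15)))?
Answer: I*sqrt(46003) ≈ 214.48*I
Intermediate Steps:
C(O, m) = 41 + m (C(O, m) = -3 + (m + 44) = -3 + (44 + m) = 41 + m)
sqrt(-46119 + C(182, -5*(-15))) = sqrt(-46119 + (41 - 5*(-15))) = sqrt(-46119 + (41 + 75)) = sqrt(-46119 + 116) = sqrt(-46003) = I*sqrt(46003)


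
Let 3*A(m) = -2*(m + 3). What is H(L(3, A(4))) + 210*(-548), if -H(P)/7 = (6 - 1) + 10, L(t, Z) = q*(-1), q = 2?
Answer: -115185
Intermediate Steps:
A(m) = -2 - 2*m/3 (A(m) = (-2*(m + 3))/3 = (-2*(3 + m))/3 = (-6 - 2*m)/3 = -2 - 2*m/3)
L(t, Z) = -2 (L(t, Z) = 2*(-1) = -2)
H(P) = -105 (H(P) = -7*((6 - 1) + 10) = -7*(5 + 10) = -7*15 = -105)
H(L(3, A(4))) + 210*(-548) = -105 + 210*(-548) = -105 - 115080 = -115185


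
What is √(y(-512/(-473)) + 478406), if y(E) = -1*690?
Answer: 2*√119429 ≈ 691.17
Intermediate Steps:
y(E) = -690
√(y(-512/(-473)) + 478406) = √(-690 + 478406) = √477716 = 2*√119429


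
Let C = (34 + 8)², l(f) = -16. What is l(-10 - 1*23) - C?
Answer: -1780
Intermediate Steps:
C = 1764 (C = 42² = 1764)
l(-10 - 1*23) - C = -16 - 1*1764 = -16 - 1764 = -1780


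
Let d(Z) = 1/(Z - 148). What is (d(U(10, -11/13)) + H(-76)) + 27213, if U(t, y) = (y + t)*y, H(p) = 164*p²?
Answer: 25649208948/26321 ≈ 9.7448e+5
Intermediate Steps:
U(t, y) = y*(t + y) (U(t, y) = (t + y)*y = y*(t + y))
d(Z) = 1/(-148 + Z)
(d(U(10, -11/13)) + H(-76)) + 27213 = (1/(-148 + (-11/13)*(10 - 11/13)) + 164*(-76)²) + 27213 = (1/(-148 + (-11*1/13)*(10 - 11*1/13)) + 164*5776) + 27213 = (1/(-148 - 11*(10 - 11/13)/13) + 947264) + 27213 = (1/(-148 - 11/13*119/13) + 947264) + 27213 = (1/(-148 - 1309/169) + 947264) + 27213 = (1/(-26321/169) + 947264) + 27213 = (-169/26321 + 947264) + 27213 = 24932935575/26321 + 27213 = 25649208948/26321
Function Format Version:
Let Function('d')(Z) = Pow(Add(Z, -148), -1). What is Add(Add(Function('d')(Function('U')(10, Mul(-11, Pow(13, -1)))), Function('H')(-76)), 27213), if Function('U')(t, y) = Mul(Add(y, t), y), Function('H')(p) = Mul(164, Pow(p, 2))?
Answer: Rational(25649208948, 26321) ≈ 9.7448e+5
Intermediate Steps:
Function('U')(t, y) = Mul(y, Add(t, y)) (Function('U')(t, y) = Mul(Add(t, y), y) = Mul(y, Add(t, y)))
Function('d')(Z) = Pow(Add(-148, Z), -1)
Add(Add(Function('d')(Function('U')(10, Mul(-11, Pow(13, -1)))), Function('H')(-76)), 27213) = Add(Add(Pow(Add(-148, Mul(Mul(-11, Pow(13, -1)), Add(10, Mul(-11, Pow(13, -1))))), -1), Mul(164, Pow(-76, 2))), 27213) = Add(Add(Pow(Add(-148, Mul(Mul(-11, Rational(1, 13)), Add(10, Mul(-11, Rational(1, 13))))), -1), Mul(164, 5776)), 27213) = Add(Add(Pow(Add(-148, Mul(Rational(-11, 13), Add(10, Rational(-11, 13)))), -1), 947264), 27213) = Add(Add(Pow(Add(-148, Mul(Rational(-11, 13), Rational(119, 13))), -1), 947264), 27213) = Add(Add(Pow(Add(-148, Rational(-1309, 169)), -1), 947264), 27213) = Add(Add(Pow(Rational(-26321, 169), -1), 947264), 27213) = Add(Add(Rational(-169, 26321), 947264), 27213) = Add(Rational(24932935575, 26321), 27213) = Rational(25649208948, 26321)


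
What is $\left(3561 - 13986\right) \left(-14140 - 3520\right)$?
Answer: $184105500$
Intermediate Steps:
$\left(3561 - 13986\right) \left(-14140 - 3520\right) = \left(3561 - 13986\right) \left(-17660\right) = \left(-10425\right) \left(-17660\right) = 184105500$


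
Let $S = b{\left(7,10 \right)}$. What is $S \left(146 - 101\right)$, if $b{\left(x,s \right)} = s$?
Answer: $450$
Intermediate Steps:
$S = 10$
$S \left(146 - 101\right) = 10 \left(146 - 101\right) = 10 \cdot 45 = 450$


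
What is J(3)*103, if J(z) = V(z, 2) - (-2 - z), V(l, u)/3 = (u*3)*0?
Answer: 515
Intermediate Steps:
V(l, u) = 0 (V(l, u) = 3*((u*3)*0) = 3*((3*u)*0) = 3*0 = 0)
J(z) = 2 + z (J(z) = 0 - (-2 - z) = 0 + (2 + z) = 2 + z)
J(3)*103 = (2 + 3)*103 = 5*103 = 515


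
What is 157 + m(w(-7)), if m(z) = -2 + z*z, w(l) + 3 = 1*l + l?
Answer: 444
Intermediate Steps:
w(l) = -3 + 2*l (w(l) = -3 + (1*l + l) = -3 + (l + l) = -3 + 2*l)
m(z) = -2 + z²
157 + m(w(-7)) = 157 + (-2 + (-3 + 2*(-7))²) = 157 + (-2 + (-3 - 14)²) = 157 + (-2 + (-17)²) = 157 + (-2 + 289) = 157 + 287 = 444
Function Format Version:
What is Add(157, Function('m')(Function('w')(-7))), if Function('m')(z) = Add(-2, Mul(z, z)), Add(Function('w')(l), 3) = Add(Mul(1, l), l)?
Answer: 444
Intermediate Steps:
Function('w')(l) = Add(-3, Mul(2, l)) (Function('w')(l) = Add(-3, Add(Mul(1, l), l)) = Add(-3, Add(l, l)) = Add(-3, Mul(2, l)))
Function('m')(z) = Add(-2, Pow(z, 2))
Add(157, Function('m')(Function('w')(-7))) = Add(157, Add(-2, Pow(Add(-3, Mul(2, -7)), 2))) = Add(157, Add(-2, Pow(Add(-3, -14), 2))) = Add(157, Add(-2, Pow(-17, 2))) = Add(157, Add(-2, 289)) = Add(157, 287) = 444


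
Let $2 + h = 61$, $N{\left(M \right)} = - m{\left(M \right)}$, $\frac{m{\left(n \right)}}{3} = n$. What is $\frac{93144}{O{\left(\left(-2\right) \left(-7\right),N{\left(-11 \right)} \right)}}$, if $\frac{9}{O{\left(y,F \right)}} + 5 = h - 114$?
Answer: $-620960$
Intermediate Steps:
$m{\left(n \right)} = 3 n$
$N{\left(M \right)} = - 3 M$
$h = 59$ ($h = -2 + 61 = 59$)
$O{\left(y,F \right)} = - \frac{3}{20}$ ($O{\left(y,F \right)} = \frac{9}{-5 + \left(59 - 114\right)} = \frac{9}{-5 - 55} = \frac{9}{-60} = 9 \left(- \frac{1}{60}\right) = - \frac{3}{20}$)
$\frac{93144}{O{\left(\left(-2\right) \left(-7\right),N{\left(-11 \right)} \right)}} = \frac{93144}{- \frac{3}{20}} = 93144 \left(- \frac{20}{3}\right) = -620960$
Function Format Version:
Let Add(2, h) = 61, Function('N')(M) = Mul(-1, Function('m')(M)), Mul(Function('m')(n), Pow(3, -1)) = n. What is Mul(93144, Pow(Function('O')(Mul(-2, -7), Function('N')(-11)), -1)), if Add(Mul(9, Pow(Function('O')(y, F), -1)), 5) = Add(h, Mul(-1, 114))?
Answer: -620960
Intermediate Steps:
Function('m')(n) = Mul(3, n)
Function('N')(M) = Mul(-3, M) (Function('N')(M) = Mul(-1, Mul(3, M)) = Mul(-3, M))
h = 59 (h = Add(-2, 61) = 59)
Function('O')(y, F) = Rational(-3, 20) (Function('O')(y, F) = Mul(9, Pow(Add(-5, Add(59, Mul(-1, 114))), -1)) = Mul(9, Pow(Add(-5, Add(59, -114)), -1)) = Mul(9, Pow(Add(-5, -55), -1)) = Mul(9, Pow(-60, -1)) = Mul(9, Rational(-1, 60)) = Rational(-3, 20))
Mul(93144, Pow(Function('O')(Mul(-2, -7), Function('N')(-11)), -1)) = Mul(93144, Pow(Rational(-3, 20), -1)) = Mul(93144, Rational(-20, 3)) = -620960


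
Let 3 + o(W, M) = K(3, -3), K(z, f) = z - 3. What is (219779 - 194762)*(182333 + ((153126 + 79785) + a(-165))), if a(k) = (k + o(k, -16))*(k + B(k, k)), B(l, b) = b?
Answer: 11775101628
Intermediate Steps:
K(z, f) = -3 + z
o(W, M) = -3 (o(W, M) = -3 + (-3 + 3) = -3 + 0 = -3)
a(k) = 2*k*(-3 + k) (a(k) = (k - 3)*(k + k) = (-3 + k)*(2*k) = 2*k*(-3 + k))
(219779 - 194762)*(182333 + ((153126 + 79785) + a(-165))) = (219779 - 194762)*(182333 + ((153126 + 79785) + 2*(-165)*(-3 - 165))) = 25017*(182333 + (232911 + 2*(-165)*(-168))) = 25017*(182333 + (232911 + 55440)) = 25017*(182333 + 288351) = 25017*470684 = 11775101628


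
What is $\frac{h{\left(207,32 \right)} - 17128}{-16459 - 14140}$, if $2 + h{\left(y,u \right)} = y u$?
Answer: $\frac{10506}{30599} \approx 0.34334$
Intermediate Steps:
$h{\left(y,u \right)} = -2 + u y$ ($h{\left(y,u \right)} = -2 + y u = -2 + u y$)
$\frac{h{\left(207,32 \right)} - 17128}{-16459 - 14140} = \frac{\left(-2 + 32 \cdot 207\right) - 17128}{-16459 - 14140} = \frac{\left(-2 + 6624\right) - 17128}{-30599} = \left(6622 - 17128\right) \left(- \frac{1}{30599}\right) = \left(-10506\right) \left(- \frac{1}{30599}\right) = \frac{10506}{30599}$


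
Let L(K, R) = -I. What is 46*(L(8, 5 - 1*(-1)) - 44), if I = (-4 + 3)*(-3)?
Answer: -2162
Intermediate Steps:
I = 3 (I = -1*(-3) = 3)
L(K, R) = -3 (L(K, R) = -1*3 = -3)
46*(L(8, 5 - 1*(-1)) - 44) = 46*(-3 - 44) = 46*(-47) = -2162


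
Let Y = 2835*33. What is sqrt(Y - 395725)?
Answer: I*sqrt(302170) ≈ 549.7*I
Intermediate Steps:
Y = 93555
sqrt(Y - 395725) = sqrt(93555 - 395725) = sqrt(-302170) = I*sqrt(302170)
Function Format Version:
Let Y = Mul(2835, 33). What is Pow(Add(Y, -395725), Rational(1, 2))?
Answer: Mul(I, Pow(302170, Rational(1, 2))) ≈ Mul(549.70, I)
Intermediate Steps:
Y = 93555
Pow(Add(Y, -395725), Rational(1, 2)) = Pow(Add(93555, -395725), Rational(1, 2)) = Pow(-302170, Rational(1, 2)) = Mul(I, Pow(302170, Rational(1, 2)))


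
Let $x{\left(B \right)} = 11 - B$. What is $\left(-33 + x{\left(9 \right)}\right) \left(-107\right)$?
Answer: $3317$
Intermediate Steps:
$\left(-33 + x{\left(9 \right)}\right) \left(-107\right) = \left(-33 + \left(11 - 9\right)\right) \left(-107\right) = \left(-33 + 2\right) \left(-107\right) = \left(-31\right) \left(-107\right) = 3317$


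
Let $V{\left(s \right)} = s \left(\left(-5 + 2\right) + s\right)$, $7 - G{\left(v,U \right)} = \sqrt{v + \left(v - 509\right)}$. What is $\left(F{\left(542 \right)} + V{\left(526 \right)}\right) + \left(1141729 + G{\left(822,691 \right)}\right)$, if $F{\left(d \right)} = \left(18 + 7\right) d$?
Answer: $1430384 - \sqrt{1135} \approx 1.4304 \cdot 10^{6}$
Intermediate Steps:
$G{\left(v,U \right)} = 7 - \sqrt{-509 + 2 v}$ ($G{\left(v,U \right)} = 7 - \sqrt{v + \left(v - 509\right)} = 7 - \sqrt{v + \left(-509 + v\right)} = 7 - \sqrt{-509 + 2 v}$)
$V{\left(s \right)} = s \left(-3 + s\right)$
$F{\left(d \right)} = 25 d$
$\left(F{\left(542 \right)} + V{\left(526 \right)}\right) + \left(1141729 + G{\left(822,691 \right)}\right) = \left(25 \cdot 542 + 526 \left(-3 + 526\right)\right) + \left(1141729 + \left(7 - \sqrt{-509 + 2 \cdot 822}\right)\right) = \left(13550 + 526 \cdot 523\right) + \left(1141729 + \left(7 - \sqrt{-509 + 1644}\right)\right) = \left(13550 + 275098\right) + \left(1141729 + \left(7 - \sqrt{1135}\right)\right) = 288648 + \left(1141736 - \sqrt{1135}\right) = 1430384 - \sqrt{1135}$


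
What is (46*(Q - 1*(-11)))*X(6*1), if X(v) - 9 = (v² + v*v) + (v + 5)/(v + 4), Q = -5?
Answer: 113298/5 ≈ 22660.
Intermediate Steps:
X(v) = 9 + 2*v² + (5 + v)/(4 + v) (X(v) = 9 + ((v² + v*v) + (v + 5)/(v + 4)) = 9 + ((v² + v²) + (5 + v)/(4 + v)) = 9 + (2*v² + (5 + v)/(4 + v)) = 9 + 2*v² + (5 + v)/(4 + v))
(46*(Q - 1*(-11)))*X(6*1) = (46*(-5 - 1*(-11)))*((41 + 2*(6*1)³ + 8*(6*1)² + 10*(6*1))/(4 + 6*1)) = (46*(-5 + 11))*((41 + 2*6³ + 8*6² + 10*6)/(4 + 6)) = (46*6)*((41 + 2*216 + 8*36 + 60)/10) = 276*((41 + 432 + 288 + 60)/10) = 276*((⅒)*821) = 276*(821/10) = 113298/5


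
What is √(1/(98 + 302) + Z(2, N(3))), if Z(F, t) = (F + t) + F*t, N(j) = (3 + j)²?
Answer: 3*√4889/20 ≈ 10.488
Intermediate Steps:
Z(F, t) = F + t + F*t
√(1/(98 + 302) + Z(2, N(3))) = √(1/(98 + 302) + (2 + (3 + 3)² + 2*(3 + 3)²)) = √(1/400 + (2 + 6² + 2*6²)) = √(1/400 + (2 + 36 + 2*36)) = √(1/400 + (2 + 36 + 72)) = √(1/400 + 110) = √(44001/400) = 3*√4889/20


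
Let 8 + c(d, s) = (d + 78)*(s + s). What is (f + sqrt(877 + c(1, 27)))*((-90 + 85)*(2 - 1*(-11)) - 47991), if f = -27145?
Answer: 1304480120 - 48056*sqrt(5135) ≈ 1.3010e+9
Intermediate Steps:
c(d, s) = -8 + 2*s*(78 + d) (c(d, s) = -8 + (d + 78)*(s + s) = -8 + (78 + d)*(2*s) = -8 + 2*s*(78 + d))
(f + sqrt(877 + c(1, 27)))*((-90 + 85)*(2 - 1*(-11)) - 47991) = (-27145 + sqrt(877 + (-8 + 156*27 + 2*1*27)))*((-90 + 85)*(2 - 1*(-11)) - 47991) = (-27145 + sqrt(877 + (-8 + 4212 + 54)))*(-5*(2 + 11) - 47991) = (-27145 + sqrt(877 + 4258))*(-5*13 - 47991) = (-27145 + sqrt(5135))*(-65 - 47991) = (-27145 + sqrt(5135))*(-48056) = 1304480120 - 48056*sqrt(5135)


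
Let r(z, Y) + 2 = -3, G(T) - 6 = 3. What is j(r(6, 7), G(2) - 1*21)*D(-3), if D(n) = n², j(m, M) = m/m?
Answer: 9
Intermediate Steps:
G(T) = 9 (G(T) = 6 + 3 = 9)
r(z, Y) = -5 (r(z, Y) = -2 - 3 = -5)
j(m, M) = 1
j(r(6, 7), G(2) - 1*21)*D(-3) = 1*(-3)² = 1*9 = 9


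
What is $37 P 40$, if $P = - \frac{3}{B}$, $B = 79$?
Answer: $- \frac{4440}{79} \approx -56.203$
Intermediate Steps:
$P = - \frac{3}{79} \approx -0.037975$
$37 P 40 = 37 \left(- \frac{3}{79}\right) 40 = \left(- \frac{111}{79}\right) 40 = - \frac{4440}{79}$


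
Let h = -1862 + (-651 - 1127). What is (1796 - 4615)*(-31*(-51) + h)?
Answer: 5804321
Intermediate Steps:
h = -3640 (h = -1862 - 1778 = -3640)
(1796 - 4615)*(-31*(-51) + h) = (1796 - 4615)*(-31*(-51) - 3640) = -2819*(1581 - 3640) = -2819*(-2059) = 5804321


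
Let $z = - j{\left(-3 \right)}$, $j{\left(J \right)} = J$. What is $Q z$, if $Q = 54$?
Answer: $162$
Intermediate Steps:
$z = 3$ ($z = \left(-1\right) \left(-3\right) = 3$)
$Q z = 54 \cdot 3 = 162$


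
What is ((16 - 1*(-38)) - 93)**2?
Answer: 1521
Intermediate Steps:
((16 - 1*(-38)) - 93)**2 = ((16 + 38) - 93)**2 = (54 - 93)**2 = (-39)**2 = 1521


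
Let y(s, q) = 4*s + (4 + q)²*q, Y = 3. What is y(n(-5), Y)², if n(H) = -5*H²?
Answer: 124609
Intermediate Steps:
y(s, q) = 4*s + q*(4 + q)²
y(n(-5), Y)² = (4*(-5*(-5)²) + 3*(4 + 3)²)² = (4*(-5*25) + 3*7²)² = (4*(-125) + 3*49)² = (-500 + 147)² = (-353)² = 124609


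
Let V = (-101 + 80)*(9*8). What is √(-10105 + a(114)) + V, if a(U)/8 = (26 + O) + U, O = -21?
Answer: -1512 + 9*I*√113 ≈ -1512.0 + 95.671*I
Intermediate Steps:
a(U) = 40 + 8*U (a(U) = 8*((26 - 21) + U) = 8*(5 + U) = 40 + 8*U)
V = -1512 (V = -21*72 = -1512)
√(-10105 + a(114)) + V = √(-10105 + (40 + 8*114)) - 1512 = √(-10105 + (40 + 912)) - 1512 = √(-10105 + 952) - 1512 = √(-9153) - 1512 = 9*I*√113 - 1512 = -1512 + 9*I*√113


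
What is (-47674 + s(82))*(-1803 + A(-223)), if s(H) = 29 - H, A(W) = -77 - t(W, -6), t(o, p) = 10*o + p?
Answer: -16990812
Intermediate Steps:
t(o, p) = p + 10*o
A(W) = -71 - 10*W (A(W) = -77 - (-6 + 10*W) = -77 + (6 - 10*W) = -71 - 10*W)
(-47674 + s(82))*(-1803 + A(-223)) = (-47674 + (29 - 1*82))*(-1803 + (-71 - 10*(-223))) = (-47674 + (29 - 82))*(-1803 + (-71 + 2230)) = (-47674 - 53)*(-1803 + 2159) = -47727*356 = -16990812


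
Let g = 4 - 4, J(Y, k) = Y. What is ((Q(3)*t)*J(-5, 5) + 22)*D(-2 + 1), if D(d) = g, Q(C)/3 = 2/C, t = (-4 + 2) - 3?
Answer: 0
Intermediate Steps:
t = -5 (t = -2 - 3 = -5)
g = 0
Q(C) = 6/C (Q(C) = 3*(2/C) = 6/C)
D(d) = 0
((Q(3)*t)*J(-5, 5) + 22)*D(-2 + 1) = (((6/3)*(-5))*(-5) + 22)*0 = (((6*(⅓))*(-5))*(-5) + 22)*0 = ((2*(-5))*(-5) + 22)*0 = (-10*(-5) + 22)*0 = (50 + 22)*0 = 72*0 = 0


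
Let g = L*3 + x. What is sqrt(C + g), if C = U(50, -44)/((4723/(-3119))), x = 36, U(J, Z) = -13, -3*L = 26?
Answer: 3*sqrt(46063419)/4723 ≈ 4.3110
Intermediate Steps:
L = -26/3 (L = -1/3*26 = -26/3 ≈ -8.6667)
g = 10 (g = -26/3*3 + 36 = -26 + 36 = 10)
C = 40547/4723 (C = -13/(4723/(-3119)) = -13/(4723*(-1/3119)) = -13/(-4723/3119) = -13*(-3119/4723) = 40547/4723 ≈ 8.5850)
sqrt(C + g) = sqrt(40547/4723 + 10) = sqrt(87777/4723) = 3*sqrt(46063419)/4723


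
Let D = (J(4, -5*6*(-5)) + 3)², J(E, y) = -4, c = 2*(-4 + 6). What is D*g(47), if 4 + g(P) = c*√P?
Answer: -4 + 4*√47 ≈ 23.423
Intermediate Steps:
c = 4 (c = 2*2 = 4)
g(P) = -4 + 4*√P
D = 1 (D = (-4 + 3)² = (-1)² = 1)
D*g(47) = 1*(-4 + 4*√47) = -4 + 4*√47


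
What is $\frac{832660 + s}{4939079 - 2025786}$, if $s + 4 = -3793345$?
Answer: $- \frac{2960689}{2913293} \approx -1.0163$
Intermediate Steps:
$s = -3793349$ ($s = -4 - 3793345 = -3793349$)
$\frac{832660 + s}{4939079 - 2025786} = \frac{832660 - 3793349}{4939079 - 2025786} = - \frac{2960689}{2913293}$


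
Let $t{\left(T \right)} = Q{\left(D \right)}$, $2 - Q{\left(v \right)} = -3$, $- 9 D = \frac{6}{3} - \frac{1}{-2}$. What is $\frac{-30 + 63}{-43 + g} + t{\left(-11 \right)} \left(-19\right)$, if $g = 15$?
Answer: $- \frac{2693}{28} \approx -96.179$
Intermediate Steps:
$D = - \frac{5}{18}$ ($D = - \frac{\frac{6}{3} - \frac{1}{-2}}{9} = - \frac{6 \cdot \frac{1}{3} - - \frac{1}{2}}{9} = - \frac{2 + \frac{1}{2}}{9} = \left(- \frac{1}{9}\right) \frac{5}{2} = - \frac{5}{18} \approx -0.27778$)
$Q{\left(v \right)} = 5$ ($Q{\left(v \right)} = 2 - -3 = 2 + 3 = 5$)
$t{\left(T \right)} = 5$
$\frac{-30 + 63}{-43 + g} + t{\left(-11 \right)} \left(-19\right) = \frac{-30 + 63}{-43 + 15} + 5 \left(-19\right) = \frac{33}{-28} - 95 = 33 \left(- \frac{1}{28}\right) - 95 = - \frac{33}{28} - 95 = - \frac{2693}{28}$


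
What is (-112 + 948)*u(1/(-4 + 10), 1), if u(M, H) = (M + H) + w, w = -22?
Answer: -52250/3 ≈ -17417.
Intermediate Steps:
u(M, H) = -22 + H + M (u(M, H) = (M + H) - 22 = (H + M) - 22 = -22 + H + M)
(-112 + 948)*u(1/(-4 + 10), 1) = (-112 + 948)*(-22 + 1 + 1/(-4 + 10)) = 836*(-22 + 1 + 1/6) = 836*(-125/6) = -52250/3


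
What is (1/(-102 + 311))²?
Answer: 1/43681 ≈ 2.2893e-5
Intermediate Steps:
(1/(-102 + 311))² = (1/209)² = 1/43681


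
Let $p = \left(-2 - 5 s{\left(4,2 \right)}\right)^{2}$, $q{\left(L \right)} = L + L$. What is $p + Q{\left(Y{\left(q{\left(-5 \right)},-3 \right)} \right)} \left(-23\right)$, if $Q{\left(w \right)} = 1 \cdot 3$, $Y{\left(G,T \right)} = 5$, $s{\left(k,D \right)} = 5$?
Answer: $660$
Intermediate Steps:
$q{\left(L \right)} = 2 L$
$p = 729$ ($p = \left(-2 - 25\right)^{2} = \left(-27\right)^{2} = 729$)
$Q{\left(w \right)} = 3$
$p + Q{\left(Y{\left(q{\left(-5 \right)},-3 \right)} \right)} \left(-23\right) = 729 + 3 \left(-23\right) = 729 - 69 = 660$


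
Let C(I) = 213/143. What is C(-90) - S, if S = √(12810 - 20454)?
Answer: 213/143 - 14*I*√39 ≈ 1.4895 - 87.43*I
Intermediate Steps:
C(I) = 213/143 (C(I) = 213*(1/143) = 213/143)
S = 14*I*√39 (S = √(-7644) = 14*I*√39 ≈ 87.43*I)
C(-90) - S = 213/143 - 14*I*√39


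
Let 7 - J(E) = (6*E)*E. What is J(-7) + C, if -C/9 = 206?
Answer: -2141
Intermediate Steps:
C = -1854 (C = -9*206 = -1854)
J(E) = 7 - 6*E² (J(E) = 7 - 6*E*E = 7 - 6*E²)
J(-7) + C = (7 - 6*(-7)²) - 1854 = (7 - 6*49) - 1854 = (7 - 294) - 1854 = -287 - 1854 = -2141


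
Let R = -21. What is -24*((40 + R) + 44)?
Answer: -1512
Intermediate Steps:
-24*((40 + R) + 44) = -24*((40 - 21) + 44) = -24*(19 + 44) = -24*63 = -1512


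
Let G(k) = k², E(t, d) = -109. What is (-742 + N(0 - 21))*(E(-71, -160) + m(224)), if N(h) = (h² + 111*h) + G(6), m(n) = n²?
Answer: -129973932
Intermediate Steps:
N(h) = 36 + h² + 111*h (N(h) = (h² + 111*h) + 6² = (h² + 111*h) + 36 = 36 + h² + 111*h)
(-742 + N(0 - 21))*(E(-71, -160) + m(224)) = (-742 + (36 + (0 - 21)² + 111*(0 - 21)))*(-109 + 224²) = (-742 + (36 + (-21)² + 111*(-21)))*(-109 + 50176) = (-742 + (36 + 441 - 2331))*50067 = (-742 - 1854)*50067 = -2596*50067 = -129973932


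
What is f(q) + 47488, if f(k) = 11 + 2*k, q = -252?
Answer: 46995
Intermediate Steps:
f(q) + 47488 = (11 + 2*(-252)) + 47488 = (11 - 504) + 47488 = -493 + 47488 = 46995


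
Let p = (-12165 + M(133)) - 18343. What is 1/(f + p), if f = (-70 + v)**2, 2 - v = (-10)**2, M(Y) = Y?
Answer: -1/2151 ≈ -0.00046490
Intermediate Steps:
v = -98 (v = 2 - 1*(-10)**2 = 2 - 1*100 = 2 - 100 = -98)
p = -30375 (p = (-12165 + 133) - 18343 = -12032 - 18343 = -30375)
f = 28224 (f = (-70 - 98)**2 = (-168)**2 = 28224)
1/(f + p) = 1/(28224 - 30375) = 1/(-2151) = -1/2151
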